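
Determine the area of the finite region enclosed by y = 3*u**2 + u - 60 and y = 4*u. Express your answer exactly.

729/2

Set the curves equal: 3*u**2 + u - 60 = 4*u, so 3*u**2 - 3*u - 60 = 0, which factors as 3*(u - 5)*(u + 4) = 0. The curves meet at u = -4, 5.
On [-4, 5], y = 4*u is on top; that piece has area ∫[-4,5] (-(3*u**2 - 3*u - 60)) du = 729/2.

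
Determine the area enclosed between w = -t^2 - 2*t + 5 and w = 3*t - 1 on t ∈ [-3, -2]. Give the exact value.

73/6

On [-3, -2], (-t^2 - 2*t + 5) - (3*t - 1) = -t^2 - 5*t + 6 is ≥ 0 throughout, so the area is a single integral of |-t^2 - 5*t + 6|.
∫[-3,-2] (-t^2 - 5*t + 6) dt = 73/6.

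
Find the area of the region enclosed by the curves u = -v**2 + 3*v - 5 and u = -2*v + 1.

Both boundary curves give u as a function of v, so integrate with respect to v. Setting them equal: -v**2 + 5*v - 6 = 0, i.e. -(v - 3)*(v - 2) = 0, so they meet at v = 2, 3.
For v in [2, 3], u = -v**2 + 3*v - 5 is on the right; area = ∫[2,3] (-v**2 + 5*v - 6) dv = 1/6.

1/6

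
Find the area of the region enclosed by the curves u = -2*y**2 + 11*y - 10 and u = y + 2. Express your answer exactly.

1/3

Both boundary curves give u as a function of y, so integrate with respect to y. Setting them equal: -2*y**2 + 10*y - 12 = 0, i.e. -2*(y - 3)*(y - 2) = 0, so they meet at y = 2, 3.
For y in [2, 3], u = -2*y**2 + 11*y - 10 is on the right; area = ∫[2,3] (-2*y**2 + 10*y - 12) dy = 1/3.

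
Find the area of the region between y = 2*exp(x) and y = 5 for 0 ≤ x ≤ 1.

-13 - 10*log(2) + 2*exp(1) + 10*log(5)

The difference (2*exp(x)) - (5) = 2*exp(x) - 5 changes sign at x = log(5/2) inside [0, 1], so split the integral there.
∫[0,log(5/2)] (2*exp(x) - 5) dx = log(32/3125) + 3; the area of that piece is -3 + log(3125/32).
∫[log(5/2),1] (2*exp(x) - 5) dx = -10 - 5*log(2) + 2*exp(1) + 5*log(5).
Total area = (-3 + log(3125/32)) + (-10 - 5*log(2) + 2*exp(1) + 5*log(5)) = -13 - 10*log(2) + 2*exp(1) + 10*log(5).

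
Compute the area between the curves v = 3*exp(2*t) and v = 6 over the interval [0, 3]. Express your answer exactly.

The difference (3*exp(2*t)) - (6) = 3*exp(2*t) - 6 changes sign at t = log(2)/2 inside [0, 3], so split the integral there.
∫[0,log(2)/2] (3*exp(2*t) - 6) dt = 3/2 - log(8); the area of that piece is -3/2 + log(8).
∫[log(2)/2,3] (3*exp(2*t) - 6) dt = -21 + 3*log(2) + 3*exp(6)/2.
Total area = (-3/2 + log(8)) + (-21 + 3*log(2) + 3*exp(6)/2) = -45/2 + 6*log(2) + 3*exp(6)/2.

-45/2 + 6*log(2) + 3*exp(6)/2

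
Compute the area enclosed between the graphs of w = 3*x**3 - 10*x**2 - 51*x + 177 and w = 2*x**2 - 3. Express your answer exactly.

3901/4

Set the curves equal: 3*x**3 - 10*x**2 - 51*x + 177 = 2*x**2 - 3, so 3*x**3 - 12*x**2 - 51*x + 180 = 0, which factors as 3*(x - 5)*(x - 3)*(x + 4) = 0. The curves meet at x = -4, 3, 5.
On [-4, 3], w = 3*x**3 - 10*x**2 - 51*x + 177 is on top; that piece has area ∫[-4,3] (3*x**3 - 12*x**2 - 51*x + 180) dx = 3773/4.
On [3, 5], w = 2*x**2 - 3 is on top; that piece has area ∫[3,5] (-(3*x**3 - 12*x**2 - 51*x + 180)) dx = 32.
Total enclosed area = 3773/4 + 32 = 3901/4.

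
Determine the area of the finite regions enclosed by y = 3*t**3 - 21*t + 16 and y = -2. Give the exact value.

393/4

Set the curves equal: 3*t**3 - 21*t + 16 = -2, so 3*t**3 - 21*t + 18 = 0, which factors as 3*(t - 2)*(t - 1)*(t + 3) = 0. The curves meet at t = -3, 1, 2.
On [-3, 1], y = 3*t**3 - 21*t + 16 is on top; that piece has area ∫[-3,1] (3*t**3 - 21*t + 18) dt = 96.
On [1, 2], y = -2 is on top; that piece has area ∫[1,2] (-(3*t**3 - 21*t + 18)) dt = 9/4.
Total enclosed area = 96 + 9/4 = 393/4.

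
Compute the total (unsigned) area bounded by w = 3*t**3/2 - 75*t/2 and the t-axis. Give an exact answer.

1875/4

The curve meets the t-axis where 3*t**3/2 - 75*t/2 = 0, i.e. 3*t*(t - 5)*(t + 5)/2 = 0, at t = -5, 0, 5.
On [-5, 0] the curve lies above the axis; ∫[-5,0] (3*t**3/2 - 75*t/2) dt = 1875/8, giving area 1875/8.
On [0, 5] the curve lies below the axis; ∫[0,5] (3*t**3/2 - 75*t/2) dt = -1875/8, giving area 1875/8.
Total area = 1875/8 + 1875/8 = 1875/4.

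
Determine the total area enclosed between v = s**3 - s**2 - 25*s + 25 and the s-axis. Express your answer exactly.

1012/3

The curve meets the s-axis where s**3 - s**2 - 25*s + 25 = 0, i.e. (s - 5)*(s - 1)*(s + 5) = 0, at s = -5, 1, 5.
On [-5, 1] the curve lies above the axis; ∫[-5,1] (s**3 - s**2 - 25*s + 25) ds = 252, giving area 252.
On [1, 5] the curve lies below the axis; ∫[1,5] (s**3 - s**2 - 25*s + 25) ds = -256/3, giving area 256/3.
Total area = 252 + 256/3 = 1012/3.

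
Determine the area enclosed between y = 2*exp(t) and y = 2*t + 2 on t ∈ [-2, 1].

On [-2, 1], (2*exp(t)) - (2*t + 2) = -2*t + 2*exp(t) - 2 is ≥ 0 throughout, so the area is a single integral of |-2*t + 2*exp(t) - 2|.
∫[-2,1] (-2*t + 2*exp(t) - 2) dt = -3 - 2*exp(-2) + 2*exp(1).

-3 - 2*exp(-2) + 2*exp(1)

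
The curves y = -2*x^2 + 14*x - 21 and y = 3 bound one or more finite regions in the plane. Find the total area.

1/3

Set the curves equal: -2*x^2 + 14*x - 21 = 3, so -2*x^2 + 14*x - 24 = 0, which factors as -2*(x - 4)*(x - 3) = 0. The curves meet at x = 3, 4.
On [3, 4], y = -2*x^2 + 14*x - 21 is on top; that piece has area ∫[3,4] (-2*x^2 + 14*x - 24) dx = 1/3.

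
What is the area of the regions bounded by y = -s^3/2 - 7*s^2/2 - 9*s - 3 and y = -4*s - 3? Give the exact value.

Set the curves equal: -s^3/2 - 7*s^2/2 - 9*s - 3 = -4*s - 3, so -s^3/2 - 7*s^2/2 - 5*s = 0, which factors as -s*(s + 2)*(s + 5)/2 = 0. The curves meet at s = -5, -2, 0.
On [-5, -2], y = -4*s - 3 is on top; that piece has area ∫[-5,-2] (-(-s^3/2 - 7*s^2/2 - 5*s)) ds = 63/8.
On [-2, 0], y = -s^3/2 - 7*s^2/2 - 9*s - 3 is on top; that piece has area ∫[-2,0] (-s^3/2 - 7*s^2/2 - 5*s) ds = 8/3.
Total enclosed area = 63/8 + 8/3 = 253/24.

253/24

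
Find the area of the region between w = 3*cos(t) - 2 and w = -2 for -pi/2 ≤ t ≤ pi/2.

On [-pi/2, pi/2], (3*cos(t) - 2) - (-2) = 3*cos(t) is ≥ 0 throughout, so the area is a single integral of |3*cos(t)|.
∫[-pi/2,pi/2] (3*cos(t)) dt = 6.

6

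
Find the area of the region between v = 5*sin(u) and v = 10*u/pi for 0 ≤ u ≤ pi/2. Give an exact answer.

5 - 5*pi/4

On [0, pi/2], (5*sin(u)) - (10*u/pi) = -10*u/pi + 5*sin(u) is ≥ 0 throughout, so the area is a single integral of |-10*u/pi + 5*sin(u)|.
∫[0,pi/2] (-10*u/pi + 5*sin(u)) du = 5 - 5*pi/4.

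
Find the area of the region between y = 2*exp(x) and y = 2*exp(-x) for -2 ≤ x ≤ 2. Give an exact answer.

The difference (2*exp(x)) - (2*exp(-x)) = 2*exp(x) - 2*exp(-x) changes sign at x = 0 inside [-2, 2], so split the integral there.
∫[-2,0] (2*exp(x) - 2*exp(-x)) dx = -2*exp(2) - 2*exp(-2) + 4; the area of that piece is -4 + 2*exp(-2) + 2*exp(2).
∫[0,2] (2*exp(x) - 2*exp(-x)) dx = -4 + 2*exp(-2) + 2*exp(2).
Total area = (-4 + 2*exp(-2) + 2*exp(2)) + (-4 + 2*exp(-2) + 2*exp(2)) = -8 + 4*exp(-2) + 4*exp(2).

-8 + 4*exp(-2) + 4*exp(2)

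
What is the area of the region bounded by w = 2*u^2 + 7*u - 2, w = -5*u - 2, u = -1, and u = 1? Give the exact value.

The difference (2*u^2 + 7*u - 2) - (-5*u - 2) = 2*u^2 + 12*u changes sign at u = 0 inside [-1, 1], so split the integral there.
∫[-1,0] (2*u^2 + 12*u) du = -16/3; the area of that piece is 16/3.
∫[0,1] (2*u^2 + 12*u) du = 20/3.
Total area = 16/3 + 20/3 = 12.

12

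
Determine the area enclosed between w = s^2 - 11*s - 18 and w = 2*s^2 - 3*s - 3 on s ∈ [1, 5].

On [1, 5], (s^2 - 11*s - 18) - (2*s^2 - 3*s - 3) = -s^2 - 8*s - 15 is ≤ 0 throughout, so the area is a single integral of |-s^2 - 8*s - 15|.
∫[1,5] (-s^2 - 8*s - 15) ds = -592/3; the area of that piece is 592/3.

592/3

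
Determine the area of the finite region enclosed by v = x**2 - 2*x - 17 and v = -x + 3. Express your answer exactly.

243/2

Set the curves equal: x**2 - 2*x - 17 = -x + 3, so x**2 - x - 20 = 0, which factors as (x - 5)*(x + 4) = 0. The curves meet at x = -4, 5.
On [-4, 5], v = -x + 3 is on top; that piece has area ∫[-4,5] (-(x**2 - x - 20)) dx = 243/2.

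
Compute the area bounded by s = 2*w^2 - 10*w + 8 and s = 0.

9

Both boundary curves give s as a function of w, so integrate with respect to w. Setting them equal: 2*w^2 - 10*w + 8 = 0, i.e. 2*(w - 4)*(w - 1) = 0, so they meet at w = 1, 4.
For w in [1, 4], s = 2*w^2 - 10*w + 8 is on the left; area = ∫[1,4] (-(2*w^2 - 10*w + 8)) dw = 9.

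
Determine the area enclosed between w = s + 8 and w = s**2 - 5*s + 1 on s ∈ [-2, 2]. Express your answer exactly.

The difference (s + 8) - (s**2 - 5*s + 1) = -s**2 + 6*s + 7 changes sign at s = -1 inside [-2, 2], so split the integral there.
∫[-2,-1] (-s**2 + 6*s + 7) ds = -13/3; the area of that piece is 13/3.
∫[-1,2] (-s**2 + 6*s + 7) ds = 27.
Total area = 13/3 + 27 = 94/3.

94/3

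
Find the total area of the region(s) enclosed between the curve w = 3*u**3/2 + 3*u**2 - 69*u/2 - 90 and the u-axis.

The curve meets the u-axis where 3*u**3/2 + 3*u**2 - 69*u/2 - 90 = 0, i.e. 3*(u - 5)*(u + 3)*(u + 4)/2 = 0, at u = -4, -3, 5.
On [-4, -3] the curve lies above the axis; ∫[-4,-3] (3*u**3/2 + 3*u**2 - 69*u/2 - 90) du = 17/8, giving area 17/8.
On [-3, 5] the curve lies below the axis; ∫[-3,5] (3*u**3/2 + 3*u**2 - 69*u/2 - 90) du = -640, giving area 640.
Total area = 17/8 + 640 = 5137/8.

5137/8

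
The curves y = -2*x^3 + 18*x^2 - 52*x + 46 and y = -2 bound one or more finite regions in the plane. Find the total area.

1

Set the curves equal: -2*x^3 + 18*x^2 - 52*x + 46 = -2, so -2*x^3 + 18*x^2 - 52*x + 48 = 0, which factors as -2*(x - 4)*(x - 3)*(x - 2) = 0. The curves meet at x = 2, 3, 4.
On [2, 3], y = -2 is on top; that piece has area ∫[2,3] (-(-2*x^3 + 18*x^2 - 52*x + 48)) dx = 1/2.
On [3, 4], y = -2*x^3 + 18*x^2 - 52*x + 46 is on top; that piece has area ∫[3,4] (-2*x^3 + 18*x^2 - 52*x + 48) dx = 1/2.
Total enclosed area = 1/2 + 1/2 = 1.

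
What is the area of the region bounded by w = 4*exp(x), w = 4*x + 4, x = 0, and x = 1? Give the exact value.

-10 + 4*exp(1)

On [0, 1], (4*exp(x)) - (4*x + 4) = -4*x + 4*exp(x) - 4 is ≥ 0 throughout, so the area is a single integral of |-4*x + 4*exp(x) - 4|.
∫[0,1] (-4*x + 4*exp(x) - 4) dx = -10 + 4*exp(1).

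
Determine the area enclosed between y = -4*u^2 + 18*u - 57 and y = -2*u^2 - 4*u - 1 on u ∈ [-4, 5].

1607/3

The difference (-4*u^2 + 18*u - 57) - (-2*u^2 - 4*u - 1) = -2*u^2 + 22*u - 56 changes sign at u = 4 inside [-4, 5], so split the integral there.
∫[-4,4] (-2*u^2 + 22*u - 56) du = -1600/3; the area of that piece is 1600/3.
∫[4,5] (-2*u^2 + 22*u - 56) du = 7/3.
Total area = 1600/3 + 7/3 = 1607/3.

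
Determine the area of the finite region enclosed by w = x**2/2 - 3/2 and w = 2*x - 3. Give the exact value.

2/3

Set the curves equal: x**2/2 - 3/2 = 2*x - 3, so x**2/2 - 2*x + 3/2 = 0, which factors as (x - 3)*(x - 1)/2 = 0. The curves meet at x = 1, 3.
On [1, 3], w = 2*x - 3 is on top; that piece has area ∫[1,3] (-(x**2/2 - 2*x + 3/2)) dx = 2/3.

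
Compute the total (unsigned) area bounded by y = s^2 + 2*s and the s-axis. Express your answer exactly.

The curve meets the s-axis where s^2 + 2*s = 0, i.e. s*(s + 2) = 0, at s = -2, 0.
On [-2, 0] the curve lies below the axis; ∫[-2,0] (s^2 + 2*s) ds = -4/3, giving area 4/3.

4/3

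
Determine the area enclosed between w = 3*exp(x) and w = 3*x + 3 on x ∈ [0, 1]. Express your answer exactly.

-15/2 + 3*exp(1)

On [0, 1], (3*exp(x)) - (3*x + 3) = -3*x + 3*exp(x) - 3 is ≥ 0 throughout, so the area is a single integral of |-3*x + 3*exp(x) - 3|.
∫[0,1] (-3*x + 3*exp(x) - 3) dx = -15/2 + 3*exp(1).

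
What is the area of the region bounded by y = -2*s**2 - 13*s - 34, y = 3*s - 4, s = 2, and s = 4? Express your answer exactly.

On [2, 4], (-2*s**2 - 13*s - 34) - (3*s - 4) = -2*s**2 - 16*s - 30 is ≤ 0 throughout, so the area is a single integral of |-2*s**2 - 16*s - 30|.
∫[2,4] (-2*s**2 - 16*s - 30) ds = -580/3; the area of that piece is 580/3.

580/3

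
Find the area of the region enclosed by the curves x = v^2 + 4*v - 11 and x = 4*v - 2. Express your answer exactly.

36

Both boundary curves give x as a function of v, so integrate with respect to v. Setting them equal: v^2 - 9 = 0, i.e. (v - 3)*(v + 3) = 0, so they meet at v = -3, 3.
For v in [-3, 3], x = v^2 + 4*v - 11 is on the left; area = ∫[-3,3] (-(v^2 - 9)) dv = 36.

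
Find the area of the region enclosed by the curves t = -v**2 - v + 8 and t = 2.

125/6

Both boundary curves give t as a function of v, so integrate with respect to v. Setting them equal: -v**2 - v + 6 = 0, i.e. -(v - 2)*(v + 3) = 0, so they meet at v = -3, 2.
For v in [-3, 2], t = -v**2 - v + 8 is on the right; area = ∫[-3,2] (-v**2 - v + 6) dv = 125/6.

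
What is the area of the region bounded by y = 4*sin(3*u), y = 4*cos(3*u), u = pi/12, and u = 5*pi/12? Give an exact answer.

On [pi/12, 5*pi/12], (4*sin(3*u)) - (4*cos(3*u)) = 4*sin(3*u) - 4*cos(3*u) is ≥ 0 throughout, so the area is a single integral of |4*sin(3*u) - 4*cos(3*u)|.
∫[pi/12,5*pi/12] (4*sin(3*u) - 4*cos(3*u)) du = 8*sqrt(2)/3.

8*sqrt(2)/3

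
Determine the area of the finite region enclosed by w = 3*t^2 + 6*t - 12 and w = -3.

32

Set the curves equal: 3*t^2 + 6*t - 12 = -3, so 3*t^2 + 6*t - 9 = 0, which factors as 3*(t - 1)*(t + 3) = 0. The curves meet at t = -3, 1.
On [-3, 1], w = -3 is on top; that piece has area ∫[-3,1] (-(3*t^2 + 6*t - 9)) dt = 32.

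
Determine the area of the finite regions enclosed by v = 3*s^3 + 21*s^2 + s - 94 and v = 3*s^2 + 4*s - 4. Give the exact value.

Set the curves equal: 3*s^3 + 21*s^2 + s - 94 = 3*s^2 + 4*s - 4, so 3*s^3 + 18*s^2 - 3*s - 90 = 0, which factors as 3*(s - 2)*(s + 3)*(s + 5) = 0. The curves meet at s = -5, -3, 2.
On [-5, -3], v = 3*s^3 + 21*s^2 + s - 94 is on top; that piece has area ∫[-5,-3] (3*s^3 + 18*s^2 - 3*s - 90) ds = 24.
On [-3, 2], v = 3*s^2 + 4*s - 4 is on top; that piece has area ∫[-3,2] (-(3*s^3 + 18*s^2 - 3*s - 90)) ds = 1125/4.
Total enclosed area = 24 + 1125/4 = 1221/4.

1221/4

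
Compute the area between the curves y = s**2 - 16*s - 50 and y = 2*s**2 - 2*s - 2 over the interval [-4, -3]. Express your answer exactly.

34/3

On [-4, -3], (s**2 - 16*s - 50) - (2*s**2 - 2*s - 2) = -s**2 - 14*s - 48 is ≤ 0 throughout, so the area is a single integral of |-s**2 - 14*s - 48|.
∫[-4,-3] (-s**2 - 14*s - 48) ds = -34/3; the area of that piece is 34/3.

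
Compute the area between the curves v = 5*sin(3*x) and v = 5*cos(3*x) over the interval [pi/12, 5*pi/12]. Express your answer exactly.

10*sqrt(2)/3

On [pi/12, 5*pi/12], (5*sin(3*x)) - (5*cos(3*x)) = 5*sin(3*x) - 5*cos(3*x) is ≥ 0 throughout, so the area is a single integral of |5*sin(3*x) - 5*cos(3*x)|.
∫[pi/12,5*pi/12] (5*sin(3*x) - 5*cos(3*x)) dx = 10*sqrt(2)/3.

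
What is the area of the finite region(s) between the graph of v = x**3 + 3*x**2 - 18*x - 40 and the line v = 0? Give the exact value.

The curve meets the x-axis where x**3 + 3*x**2 - 18*x - 40 = 0, i.e. (x - 4)*(x + 2)*(x + 5) = 0, at x = -5, -2, 4.
On [-5, -2] the curve lies above the axis; ∫[-5,-2] (x**3 + 3*x**2 - 18*x - 40) dx = 135/4, giving area 135/4.
On [-2, 4] the curve lies below the axis; ∫[-2,4] (x**3 + 3*x**2 - 18*x - 40) dx = -216, giving area 216.
Total area = 135/4 + 216 = 999/4.

999/4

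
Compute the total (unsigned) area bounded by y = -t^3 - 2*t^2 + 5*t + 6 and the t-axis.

The curve meets the t-axis where -t^3 - 2*t^2 + 5*t + 6 = 0, i.e. -(t - 2)*(t + 1)*(t + 3) = 0, at t = -3, -1, 2.
On [-3, -1] the curve lies below the axis; ∫[-3,-1] (-t^3 - 2*t^2 + 5*t + 6) dt = -16/3, giving area 16/3.
On [-1, 2] the curve lies above the axis; ∫[-1,2] (-t^3 - 2*t^2 + 5*t + 6) dt = 63/4, giving area 63/4.
Total area = 16/3 + 63/4 = 253/12.

253/12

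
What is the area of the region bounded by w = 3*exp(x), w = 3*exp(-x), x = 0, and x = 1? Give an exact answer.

-6 + 3*exp(-1) + 3*exp(1)

On [0, 1], (3*exp(x)) - (3*exp(-x)) = 3*exp(x) - 3*exp(-x) is ≥ 0 throughout, so the area is a single integral of |3*exp(x) - 3*exp(-x)|.
∫[0,1] (3*exp(x) - 3*exp(-x)) dx = -6 + 3*exp(-1) + 3*exp(1).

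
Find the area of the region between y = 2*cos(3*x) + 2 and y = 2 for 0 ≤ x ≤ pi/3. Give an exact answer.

4/3

The difference (2*cos(3*x) + 2) - (2) = 2*cos(3*x) changes sign at x = pi/6 inside [0, pi/3], so split the integral there.
∫[0,pi/6] (2*cos(3*x)) dx = 2/3.
∫[pi/6,pi/3] (2*cos(3*x)) dx = -2/3; the area of that piece is 2/3.
Total area = 2/3 + 2/3 = 4/3.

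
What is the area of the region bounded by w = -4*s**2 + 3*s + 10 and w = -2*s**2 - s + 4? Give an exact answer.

Set the curves equal: -4*s**2 + 3*s + 10 = -2*s**2 - s + 4, so -2*s**2 + 4*s + 6 = 0, which factors as -2*(s - 3)*(s + 1) = 0. The curves meet at s = -1, 3.
On [-1, 3], w = -4*s**2 + 3*s + 10 is on top; that piece has area ∫[-1,3] (-2*s**2 + 4*s + 6) ds = 64/3.

64/3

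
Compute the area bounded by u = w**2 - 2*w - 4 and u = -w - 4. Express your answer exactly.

Both boundary curves give u as a function of w, so integrate with respect to w. Setting them equal: w**2 - w = 0, i.e. w*(w - 1) = 0, so they meet at w = 0, 1.
For w in [0, 1], u = w**2 - 2*w - 4 is on the left; area = ∫[0,1] (-(w**2 - w)) dw = 1/6.

1/6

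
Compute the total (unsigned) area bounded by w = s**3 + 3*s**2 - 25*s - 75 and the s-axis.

The curve meets the s-axis where s**3 + 3*s**2 - 25*s - 75 = 0, i.e. (s - 5)*(s + 3)*(s + 5) = 0, at s = -5, -3, 5.
On [-5, -3] the curve lies above the axis; ∫[-5,-3] (s**3 + 3*s**2 - 25*s - 75) ds = 12, giving area 12.
On [-3, 5] the curve lies below the axis; ∫[-3,5] (s**3 + 3*s**2 - 25*s - 75) ds = -512, giving area 512.
Total area = 12 + 512 = 524.

524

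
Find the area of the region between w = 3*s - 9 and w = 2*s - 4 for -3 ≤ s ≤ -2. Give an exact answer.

On [-3, -2], (3*s - 9) - (2*s - 4) = s - 5 is ≤ 0 throughout, so the area is a single integral of |s - 5|.
∫[-3,-2] (s - 5) ds = -15/2; the area of that piece is 15/2.

15/2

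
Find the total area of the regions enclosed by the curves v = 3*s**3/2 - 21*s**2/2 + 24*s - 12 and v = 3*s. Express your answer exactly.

37/8

Set the curves equal: 3*s**3/2 - 21*s**2/2 + 24*s - 12 = 3*s, so 3*s**3/2 - 21*s**2/2 + 21*s - 12 = 0, which factors as 3*(s - 4)*(s - 2)*(s - 1)/2 = 0. The curves meet at s = 1, 2, 4.
On [1, 2], v = 3*s**3/2 - 21*s**2/2 + 24*s - 12 is on top; that piece has area ∫[1,2] (3*s**3/2 - 21*s**2/2 + 21*s - 12) ds = 5/8.
On [2, 4], v = 3*s is on top; that piece has area ∫[2,4] (-(3*s**3/2 - 21*s**2/2 + 21*s - 12)) ds = 4.
Total enclosed area = 5/8 + 4 = 37/8.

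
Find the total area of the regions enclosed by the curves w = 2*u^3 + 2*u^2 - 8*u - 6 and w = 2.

Set the curves equal: 2*u^3 + 2*u^2 - 8*u - 6 = 2, so 2*u^3 + 2*u^2 - 8*u - 8 = 0, which factors as 2*(u - 2)*(u + 1)*(u + 2) = 0. The curves meet at u = -2, -1, 2.
On [-2, -1], w = 2*u^3 + 2*u^2 - 8*u - 6 is on top; that piece has area ∫[-2,-1] (2*u^3 + 2*u^2 - 8*u - 8) du = 7/6.
On [-1, 2], w = 2 is on top; that piece has area ∫[-1,2] (-(2*u^3 + 2*u^2 - 8*u - 8)) du = 45/2.
Total enclosed area = 7/6 + 45/2 = 71/3.

71/3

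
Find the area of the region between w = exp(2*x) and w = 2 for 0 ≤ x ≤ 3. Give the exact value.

-15/2 + 2*log(2) + exp(6)/2

The difference (exp(2*x)) - (2) = exp(2*x) - 2 changes sign at x = log(2)/2 inside [0, 3], so split the integral there.
∫[0,log(2)/2] (exp(2*x) - 2) dx = 1/2 - log(2); the area of that piece is -1/2 + log(2).
∫[log(2)/2,3] (exp(2*x) - 2) dx = -7 + log(2) + exp(6)/2.
Total area = (-1/2 + log(2)) + (-7 + log(2) + exp(6)/2) = -15/2 + 2*log(2) + exp(6)/2.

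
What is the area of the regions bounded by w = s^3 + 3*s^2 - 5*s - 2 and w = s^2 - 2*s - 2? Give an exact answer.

71/6

Set the curves equal: s^3 + 3*s^2 - 5*s - 2 = s^2 - 2*s - 2, so s^3 + 2*s^2 - 3*s = 0, which factors as s*(s - 1)*(s + 3) = 0. The curves meet at s = -3, 0, 1.
On [-3, 0], w = s^3 + 3*s^2 - 5*s - 2 is on top; that piece has area ∫[-3,0] (s^3 + 2*s^2 - 3*s) ds = 45/4.
On [0, 1], w = s^2 - 2*s - 2 is on top; that piece has area ∫[0,1] (-(s^3 + 2*s^2 - 3*s)) ds = 7/12.
Total enclosed area = 45/4 + 7/12 = 71/6.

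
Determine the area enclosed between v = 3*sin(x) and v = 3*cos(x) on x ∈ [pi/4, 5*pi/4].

On [pi/4, 5*pi/4], (3*sin(x)) - (3*cos(x)) = 3*sin(x) - 3*cos(x) is ≥ 0 throughout, so the area is a single integral of |3*sin(x) - 3*cos(x)|.
∫[pi/4,5*pi/4] (3*sin(x) - 3*cos(x)) dx = 6*sqrt(2).

6*sqrt(2)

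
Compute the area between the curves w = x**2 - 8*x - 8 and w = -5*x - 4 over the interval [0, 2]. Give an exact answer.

On [0, 2], (x**2 - 8*x - 8) - (-5*x - 4) = x**2 - 3*x - 4 is ≤ 0 throughout, so the area is a single integral of |x**2 - 3*x - 4|.
∫[0,2] (x**2 - 3*x - 4) dx = -34/3; the area of that piece is 34/3.

34/3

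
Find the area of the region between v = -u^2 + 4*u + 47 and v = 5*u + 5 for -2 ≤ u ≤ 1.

249/2

On [-2, 1], (-u^2 + 4*u + 47) - (5*u + 5) = -u^2 - u + 42 is ≥ 0 throughout, so the area is a single integral of |-u^2 - u + 42|.
∫[-2,1] (-u^2 - u + 42) du = 249/2.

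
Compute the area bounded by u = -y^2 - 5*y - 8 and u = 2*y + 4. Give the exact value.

1/6

Both boundary curves give u as a function of y, so integrate with respect to y. Setting them equal: -y^2 - 7*y - 12 = 0, i.e. -(y + 3)*(y + 4) = 0, so they meet at y = -4, -3.
For y in [-4, -3], u = -y^2 - 5*y - 8 is on the right; area = ∫[-4,-3] (-y^2 - 7*y - 12) dy = 1/6.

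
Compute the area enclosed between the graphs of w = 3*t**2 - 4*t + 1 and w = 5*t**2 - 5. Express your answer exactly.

Set the curves equal: 3*t**2 - 4*t + 1 = 5*t**2 - 5, so -2*t**2 - 4*t + 6 = 0, which factors as -2*(t - 1)*(t + 3) = 0. The curves meet at t = -3, 1.
On [-3, 1], w = 3*t**2 - 4*t + 1 is on top; that piece has area ∫[-3,1] (-2*t**2 - 4*t + 6) dt = 64/3.

64/3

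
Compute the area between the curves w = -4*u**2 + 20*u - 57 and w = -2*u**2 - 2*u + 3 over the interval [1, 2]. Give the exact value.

95/3

On [1, 2], (-4*u**2 + 20*u - 57) - (-2*u**2 - 2*u + 3) = -2*u**2 + 22*u - 60 is ≤ 0 throughout, so the area is a single integral of |-2*u**2 + 22*u - 60|.
∫[1,2] (-2*u**2 + 22*u - 60) du = -95/3; the area of that piece is 95/3.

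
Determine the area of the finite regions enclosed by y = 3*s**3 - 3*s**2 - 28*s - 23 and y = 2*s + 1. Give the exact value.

Set the curves equal: 3*s**3 - 3*s**2 - 28*s - 23 = 2*s + 1, so 3*s**3 - 3*s**2 - 30*s - 24 = 0, which factors as 3*(s - 4)*(s + 1)*(s + 2) = 0. The curves meet at s = -2, -1, 4.
On [-2, -1], y = 3*s**3 - 3*s**2 - 28*s - 23 is on top; that piece has area ∫[-2,-1] (3*s**3 - 3*s**2 - 30*s - 24) ds = 11/4.
On [-1, 4], y = 2*s + 1 is on top; that piece has area ∫[-1,4] (-(3*s**3 - 3*s**2 - 30*s - 24)) ds = 875/4.
Total enclosed area = 11/4 + 875/4 = 443/2.

443/2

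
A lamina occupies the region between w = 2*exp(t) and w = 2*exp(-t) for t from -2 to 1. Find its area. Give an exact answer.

The difference (2*exp(t)) - (2*exp(-t)) = 2*exp(t) - 2*exp(-t) changes sign at t = 0 inside [-2, 1], so split the integral there.
∫[-2,0] (2*exp(t) - 2*exp(-t)) dt = -2*exp(2) - 2*exp(-2) + 4; the area of that piece is -4 + 2*exp(-2) + 2*exp(2).
∫[0,1] (2*exp(t) - 2*exp(-t)) dt = -4 + 2*exp(-1) + 2*exp(1).
Total area = (-4 + 2*exp(-2) + 2*exp(2)) + (-4 + 2*exp(-1) + 2*exp(1)) = -8 + 2*exp(-2) + 2*exp(-1) + 2*exp(1) + 2*exp(2).

-8 + 2*exp(-2) + 2*exp(-1) + 2*exp(1) + 2*exp(2)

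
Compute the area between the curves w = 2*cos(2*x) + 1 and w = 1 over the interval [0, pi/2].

The difference (2*cos(2*x) + 1) - (1) = 2*cos(2*x) changes sign at x = pi/4 inside [0, pi/2], so split the integral there.
∫[0,pi/4] (2*cos(2*x)) dx = 1.
∫[pi/4,pi/2] (2*cos(2*x)) dx = -1; the area of that piece is 1.
Total area = 1 + 1 = 2.

2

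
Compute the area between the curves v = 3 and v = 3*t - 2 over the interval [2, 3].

5/2

On [2, 3], (3) - (3*t - 2) = -3*t + 5 is ≤ 0 throughout, so the area is a single integral of |-3*t + 5|.
∫[2,3] (-3*t + 5) dt = -5/2; the area of that piece is 5/2.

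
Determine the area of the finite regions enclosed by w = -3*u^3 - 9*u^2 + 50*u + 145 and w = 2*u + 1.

Set the curves equal: -3*u^3 - 9*u^2 + 50*u + 145 = 2*u + 1, so -3*u^3 - 9*u^2 + 48*u + 144 = 0, which factors as -3*(u - 4)*(u + 3)*(u + 4) = 0. The curves meet at u = -4, -3, 4.
On [-4, -3], w = 2*u + 1 is on top; that piece has area ∫[-4,-3] (-(-3*u^3 - 9*u^2 + 48*u + 144)) du = 15/4.
On [-3, 4], w = -3*u^3 - 9*u^2 + 50*u + 145 is on top; that piece has area ∫[-3,4] (-3*u^3 - 9*u^2 + 48*u + 144) du = 3087/4.
Total enclosed area = 15/4 + 3087/4 = 1551/2.

1551/2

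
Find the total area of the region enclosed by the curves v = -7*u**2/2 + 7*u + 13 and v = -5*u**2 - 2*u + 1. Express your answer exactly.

2

Set the curves equal: -7*u**2/2 + 7*u + 13 = -5*u**2 - 2*u + 1, so 3*u**2/2 + 9*u + 12 = 0, which factors as 3*(u + 2)*(u + 4)/2 = 0. The curves meet at u = -4, -2.
On [-4, -2], v = -5*u**2 - 2*u + 1 is on top; that piece has area ∫[-4,-2] (-(3*u**2/2 + 9*u + 12)) du = 2.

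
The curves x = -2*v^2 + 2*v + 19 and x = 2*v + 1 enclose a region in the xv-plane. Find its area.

72

Both boundary curves give x as a function of v, so integrate with respect to v. Setting them equal: -2*v^2 + 18 = 0, i.e. -2*(v - 3)*(v + 3) = 0, so they meet at v = -3, 3.
For v in [-3, 3], x = -2*v^2 + 2*v + 19 is on the right; area = ∫[-3,3] (-2*v^2 + 18) dv = 72.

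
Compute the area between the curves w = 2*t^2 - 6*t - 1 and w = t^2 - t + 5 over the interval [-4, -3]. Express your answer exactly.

143/6

On [-4, -3], (2*t^2 - 6*t - 1) - (t^2 - t + 5) = t^2 - 5*t - 6 is ≥ 0 throughout, so the area is a single integral of |t^2 - 5*t - 6|.
∫[-4,-3] (t^2 - 5*t - 6) dt = 143/6.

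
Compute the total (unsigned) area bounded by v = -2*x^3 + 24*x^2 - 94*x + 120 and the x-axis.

1

The curve meets the x-axis where -2*x^3 + 24*x^2 - 94*x + 120 = 0, i.e. -2*(x - 5)*(x - 4)*(x - 3) = 0, at x = 3, 4, 5.
On [3, 4] the curve lies below the axis; ∫[3,4] (-2*x^3 + 24*x^2 - 94*x + 120) dx = -1/2, giving area 1/2.
On [4, 5] the curve lies above the axis; ∫[4,5] (-2*x^3 + 24*x^2 - 94*x + 120) dx = 1/2, giving area 1/2.
Total area = 1/2 + 1/2 = 1.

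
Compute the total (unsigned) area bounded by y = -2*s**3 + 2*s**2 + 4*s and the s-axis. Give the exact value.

The curve meets the s-axis where -2*s**3 + 2*s**2 + 4*s = 0, i.e. -2*s*(s - 2)*(s + 1) = 0, at s = -1, 0, 2.
On [-1, 0] the curve lies below the axis; ∫[-1,0] (-2*s**3 + 2*s**2 + 4*s) ds = -5/6, giving area 5/6.
On [0, 2] the curve lies above the axis; ∫[0,2] (-2*s**3 + 2*s**2 + 4*s) ds = 16/3, giving area 16/3.
Total area = 5/6 + 16/3 = 37/6.

37/6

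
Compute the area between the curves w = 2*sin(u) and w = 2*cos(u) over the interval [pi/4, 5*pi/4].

4*sqrt(2)

On [pi/4, 5*pi/4], (2*sin(u)) - (2*cos(u)) = 2*sin(u) - 2*cos(u) is ≥ 0 throughout, so the area is a single integral of |2*sin(u) - 2*cos(u)|.
∫[pi/4,5*pi/4] (2*sin(u) - 2*cos(u)) du = 4*sqrt(2).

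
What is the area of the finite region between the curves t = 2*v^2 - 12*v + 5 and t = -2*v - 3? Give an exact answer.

9

Both boundary curves give t as a function of v, so integrate with respect to v. Setting them equal: 2*v^2 - 10*v + 8 = 0, i.e. 2*(v - 4)*(v - 1) = 0, so they meet at v = 1, 4.
For v in [1, 4], t = 2*v^2 - 12*v + 5 is on the left; area = ∫[1,4] (-(2*v^2 - 10*v + 8)) dv = 9.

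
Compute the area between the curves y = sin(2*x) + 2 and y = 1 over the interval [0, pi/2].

1 + pi/2

On [0, pi/2], (sin(2*x) + 2) - (1) = sin(2*x) + 1 is ≥ 0 throughout, so the area is a single integral of |sin(2*x) + 1|.
∫[0,pi/2] (sin(2*x) + 1) dx = 1 + pi/2.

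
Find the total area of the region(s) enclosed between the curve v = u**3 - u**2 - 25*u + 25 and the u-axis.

1012/3

The curve meets the u-axis where u**3 - u**2 - 25*u + 25 = 0, i.e. (u - 5)*(u - 1)*(u + 5) = 0, at u = -5, 1, 5.
On [-5, 1] the curve lies above the axis; ∫[-5,1] (u**3 - u**2 - 25*u + 25) du = 252, giving area 252.
On [1, 5] the curve lies below the axis; ∫[1,5] (u**3 - u**2 - 25*u + 25) du = -256/3, giving area 256/3.
Total area = 252 + 256/3 = 1012/3.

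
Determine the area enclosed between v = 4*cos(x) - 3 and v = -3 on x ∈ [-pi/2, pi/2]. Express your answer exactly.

8

On [-pi/2, pi/2], (4*cos(x) - 3) - (-3) = 4*cos(x) is ≥ 0 throughout, so the area is a single integral of |4*cos(x)|.
∫[-pi/2,pi/2] (4*cos(x)) dx = 8.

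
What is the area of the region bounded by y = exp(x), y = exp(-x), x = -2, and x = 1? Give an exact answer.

The difference (exp(x)) - (exp(-x)) = exp(x) - exp(-x) changes sign at x = 0 inside [-2, 1], so split the integral there.
∫[-2,0] (exp(x) - exp(-x)) dx = -exp(2) - exp(-2) + 2; the area of that piece is -2 + exp(-2) + exp(2).
∫[0,1] (exp(x) - exp(-x)) dx = -2 + exp(-1) + exp(1).
Total area = (-2 + exp(-2) + exp(2)) + (-2 + exp(-1) + exp(1)) = -4 + exp(-2) + exp(-1) + exp(1) + exp(2).

-4 + exp(-2) + exp(-1) + exp(1) + exp(2)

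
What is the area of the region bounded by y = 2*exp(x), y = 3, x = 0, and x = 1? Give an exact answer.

The difference (2*exp(x)) - (3) = 2*exp(x) - 3 changes sign at x = log(3/2) inside [0, 1], so split the integral there.
∫[0,log(3/2)] (2*exp(x) - 3) dx = log(8/27) + 1; the area of that piece is -1 + log(27/8).
∫[log(3/2),1] (2*exp(x) - 3) dx = -6 - 3*log(2) + 3*log(3) + 2*exp(1).
Total area = (-1 + log(27/8)) + (-6 - 3*log(2) + 3*log(3) + 2*exp(1)) = -7 - 6*log(2) + 2*exp(1) + 6*log(3).

-7 - 6*log(2) + 2*exp(1) + 6*log(3)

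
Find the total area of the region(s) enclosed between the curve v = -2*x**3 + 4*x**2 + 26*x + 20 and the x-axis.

1741/6

The curve meets the x-axis where -2*x**3 + 4*x**2 + 26*x + 20 = 0, i.e. -2*(x - 5)*(x + 1)*(x + 2) = 0, at x = -2, -1, 5.
On [-2, -1] the curve lies below the axis; ∫[-2,-1] (-2*x**3 + 4*x**2 + 26*x + 20) dx = -13/6, giving area 13/6.
On [-1, 5] the curve lies above the axis; ∫[-1,5] (-2*x**3 + 4*x**2 + 26*x + 20) dx = 288, giving area 288.
Total area = 13/6 + 288 = 1741/6.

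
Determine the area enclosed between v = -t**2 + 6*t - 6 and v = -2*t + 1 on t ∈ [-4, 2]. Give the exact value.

The difference (-t**2 + 6*t - 6) - (-2*t + 1) = -t**2 + 8*t - 7 changes sign at t = 1 inside [-4, 2], so split the integral there.
∫[-4,1] (-t**2 + 8*t - 7) dt = -350/3; the area of that piece is 350/3.
∫[1,2] (-t**2 + 8*t - 7) dt = 8/3.
Total area = 350/3 + 8/3 = 358/3.

358/3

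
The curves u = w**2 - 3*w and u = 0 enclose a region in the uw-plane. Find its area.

Both boundary curves give u as a function of w, so integrate with respect to w. Setting them equal: w**2 - 3*w = 0, i.e. w*(w - 3) = 0, so they meet at w = 0, 3.
For w in [0, 3], u = w**2 - 3*w is on the left; area = ∫[0,3] (-(w**2 - 3*w)) dw = 9/2.

9/2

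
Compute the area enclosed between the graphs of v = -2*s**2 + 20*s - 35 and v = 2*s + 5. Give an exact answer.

1/3

Set the curves equal: -2*s**2 + 20*s - 35 = 2*s + 5, so -2*s**2 + 18*s - 40 = 0, which factors as -2*(s - 5)*(s - 4) = 0. The curves meet at s = 4, 5.
On [4, 5], v = -2*s**2 + 20*s - 35 is on top; that piece has area ∫[4,5] (-2*s**2 + 18*s - 40) ds = 1/3.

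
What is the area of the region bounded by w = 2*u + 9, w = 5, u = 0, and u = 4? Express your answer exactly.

32

On [0, 4], (2*u + 9) - (5) = 2*u + 4 is ≥ 0 throughout, so the area is a single integral of |2*u + 4|.
∫[0,4] (2*u + 4) du = 32.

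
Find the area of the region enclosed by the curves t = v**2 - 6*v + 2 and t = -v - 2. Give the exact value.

Both boundary curves give t as a function of v, so integrate with respect to v. Setting them equal: v**2 - 5*v + 4 = 0, i.e. (v - 4)*(v - 1) = 0, so they meet at v = 1, 4.
For v in [1, 4], t = v**2 - 6*v + 2 is on the left; area = ∫[1,4] (-(v**2 - 5*v + 4)) dv = 9/2.

9/2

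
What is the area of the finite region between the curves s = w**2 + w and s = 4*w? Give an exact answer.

9/2

Both boundary curves give s as a function of w, so integrate with respect to w. Setting them equal: w**2 - 3*w = 0, i.e. w*(w - 3) = 0, so they meet at w = 0, 3.
For w in [0, 3], s = w**2 + w is on the left; area = ∫[0,3] (-(w**2 - 3*w)) dw = 9/2.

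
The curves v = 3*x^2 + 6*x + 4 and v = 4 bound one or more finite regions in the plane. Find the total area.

Set the curves equal: 3*x^2 + 6*x + 4 = 4, so 3*x^2 + 6*x = 0, which factors as 3*x*(x + 2) = 0. The curves meet at x = -2, 0.
On [-2, 0], v = 4 is on top; that piece has area ∫[-2,0] (-(3*x^2 + 6*x)) dx = 4.

4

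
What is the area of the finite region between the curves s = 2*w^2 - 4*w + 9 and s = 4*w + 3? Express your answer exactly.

Both boundary curves give s as a function of w, so integrate with respect to w. Setting them equal: 2*w^2 - 8*w + 6 = 0, i.e. 2*(w - 3)*(w - 1) = 0, so they meet at w = 1, 3.
For w in [1, 3], s = 2*w^2 - 4*w + 9 is on the left; area = ∫[1,3] (-(2*w^2 - 8*w + 6)) dw = 8/3.

8/3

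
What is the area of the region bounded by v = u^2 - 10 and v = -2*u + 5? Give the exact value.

256/3

Set the curves equal: u^2 - 10 = -2*u + 5, so u^2 + 2*u - 15 = 0, which factors as (u - 3)*(u + 5) = 0. The curves meet at u = -5, 3.
On [-5, 3], v = -2*u + 5 is on top; that piece has area ∫[-5,3] (-(u^2 + 2*u - 15)) du = 256/3.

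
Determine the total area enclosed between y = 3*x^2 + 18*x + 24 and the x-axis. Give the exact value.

The curve meets the x-axis where 3*x^2 + 18*x + 24 = 0, i.e. 3*(x + 2)*(x + 4) = 0, at x = -4, -2.
On [-4, -2] the curve lies below the axis; ∫[-4,-2] (3*x^2 + 18*x + 24) dx = -4, giving area 4.

4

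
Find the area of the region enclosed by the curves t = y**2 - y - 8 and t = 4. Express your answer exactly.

343/6

Both boundary curves give t as a function of y, so integrate with respect to y. Setting them equal: y**2 - y - 12 = 0, i.e. (y - 4)*(y + 3) = 0, so they meet at y = -3, 4.
For y in [-3, 4], t = y**2 - y - 8 is on the left; area = ∫[-3,4] (-(y**2 - y - 12)) dy = 343/6.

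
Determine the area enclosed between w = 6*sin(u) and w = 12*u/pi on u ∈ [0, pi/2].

6 - 3*pi/2

On [0, pi/2], (6*sin(u)) - (12*u/pi) = -12*u/pi + 6*sin(u) is ≥ 0 throughout, so the area is a single integral of |-12*u/pi + 6*sin(u)|.
∫[0,pi/2] (-12*u/pi + 6*sin(u)) du = 6 - 3*pi/2.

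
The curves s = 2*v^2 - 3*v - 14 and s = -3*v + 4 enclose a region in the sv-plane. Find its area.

72

Both boundary curves give s as a function of v, so integrate with respect to v. Setting them equal: 2*v^2 - 18 = 0, i.e. 2*(v - 3)*(v + 3) = 0, so they meet at v = -3, 3.
For v in [-3, 3], s = 2*v^2 - 3*v - 14 is on the left; area = ∫[-3,3] (-(2*v^2 - 18)) dv = 72.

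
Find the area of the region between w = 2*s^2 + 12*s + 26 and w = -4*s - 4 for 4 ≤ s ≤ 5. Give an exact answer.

428/3

On [4, 5], (2*s^2 + 12*s + 26) - (-4*s - 4) = 2*s^2 + 16*s + 30 is ≥ 0 throughout, so the area is a single integral of |2*s^2 + 16*s + 30|.
∫[4,5] (2*s^2 + 16*s + 30) ds = 428/3.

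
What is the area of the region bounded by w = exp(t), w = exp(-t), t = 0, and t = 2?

On [0, 2], (exp(t)) - (exp(-t)) = exp(t) - exp(-t) is ≥ 0 throughout, so the area is a single integral of |exp(t) - exp(-t)|.
∫[0,2] (exp(t) - exp(-t)) dt = -2 + exp(-2) + exp(2).

-2 + exp(-2) + exp(2)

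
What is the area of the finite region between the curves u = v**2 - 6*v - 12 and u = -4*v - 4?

Both boundary curves give u as a function of v, so integrate with respect to v. Setting them equal: v**2 - 2*v - 8 = 0, i.e. (v - 4)*(v + 2) = 0, so they meet at v = -2, 4.
For v in [-2, 4], u = v**2 - 6*v - 12 is on the left; area = ∫[-2,4] (-(v**2 - 2*v - 8)) dv = 36.

36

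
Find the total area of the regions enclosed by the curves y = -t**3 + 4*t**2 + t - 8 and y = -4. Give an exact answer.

253/12

Set the curves equal: -t**3 + 4*t**2 + t - 8 = -4, so -t**3 + 4*t**2 + t - 4 = 0, which factors as -(t - 4)*(t - 1)*(t + 1) = 0. The curves meet at t = -1, 1, 4.
On [-1, 1], y = -4 is on top; that piece has area ∫[-1,1] (-(-t**3 + 4*t**2 + t - 4)) dt = 16/3.
On [1, 4], y = -t**3 + 4*t**2 + t - 8 is on top; that piece has area ∫[1,4] (-t**3 + 4*t**2 + t - 4) dt = 63/4.
Total enclosed area = 16/3 + 63/4 = 253/12.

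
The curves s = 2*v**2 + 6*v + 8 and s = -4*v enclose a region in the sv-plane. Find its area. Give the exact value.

9

Both boundary curves give s as a function of v, so integrate with respect to v. Setting them equal: 2*v**2 + 10*v + 8 = 0, i.e. 2*(v + 1)*(v + 4) = 0, so they meet at v = -4, -1.
For v in [-4, -1], s = 2*v**2 + 6*v + 8 is on the left; area = ∫[-4,-1] (-(2*v**2 + 10*v + 8)) dv = 9.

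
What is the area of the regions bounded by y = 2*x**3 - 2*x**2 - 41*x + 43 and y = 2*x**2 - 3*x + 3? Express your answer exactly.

Set the curves equal: 2*x**3 - 2*x**2 - 41*x + 43 = 2*x**2 - 3*x + 3, so 2*x**3 - 4*x**2 - 38*x + 40 = 0, which factors as 2*(x - 5)*(x - 1)*(x + 4) = 0. The curves meet at x = -4, 1, 5.
On [-4, 1], y = 2*x**3 - 2*x**2 - 41*x + 43 is on top; that piece has area ∫[-4,1] (2*x**3 - 4*x**2 - 38*x + 40) dx = 1625/6.
On [1, 5], y = 2*x**2 - 3*x + 3 is on top; that piece has area ∫[1,5] (-(2*x**3 - 4*x**2 - 38*x + 40)) dx = 448/3.
Total enclosed area = 1625/6 + 448/3 = 2521/6.

2521/6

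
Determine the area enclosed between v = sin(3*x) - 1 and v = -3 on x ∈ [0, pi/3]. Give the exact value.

2/3 + 2*pi/3

On [0, pi/3], (sin(3*x) - 1) - (-3) = sin(3*x) + 2 is ≥ 0 throughout, so the area is a single integral of |sin(3*x) + 2|.
∫[0,pi/3] (sin(3*x) + 2) dx = 2/3 + 2*pi/3.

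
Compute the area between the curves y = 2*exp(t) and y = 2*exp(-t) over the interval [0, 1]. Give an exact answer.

On [0, 1], (2*exp(t)) - (2*exp(-t)) = 2*exp(t) - 2*exp(-t) is ≥ 0 throughout, so the area is a single integral of |2*exp(t) - 2*exp(-t)|.
∫[0,1] (2*exp(t) - 2*exp(-t)) dt = -4 + 2*exp(-1) + 2*exp(1).

-4 + 2*exp(-1) + 2*exp(1)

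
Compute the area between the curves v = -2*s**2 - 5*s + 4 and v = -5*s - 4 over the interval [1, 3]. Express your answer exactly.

The difference (-2*s**2 - 5*s + 4) - (-5*s - 4) = -2*s**2 + 8 changes sign at s = 2 inside [1, 3], so split the integral there.
∫[1,2] (-2*s**2 + 8) ds = 10/3.
∫[2,3] (-2*s**2 + 8) ds = -14/3; the area of that piece is 14/3.
Total area = 10/3 + 14/3 = 8.

8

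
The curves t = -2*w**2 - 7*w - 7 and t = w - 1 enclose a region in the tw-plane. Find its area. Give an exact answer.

Both boundary curves give t as a function of w, so integrate with respect to w. Setting them equal: -2*w**2 - 8*w - 6 = 0, i.e. -2*(w + 1)*(w + 3) = 0, so they meet at w = -3, -1.
For w in [-3, -1], t = -2*w**2 - 7*w - 7 is on the right; area = ∫[-3,-1] (-2*w**2 - 8*w - 6) dw = 8/3.

8/3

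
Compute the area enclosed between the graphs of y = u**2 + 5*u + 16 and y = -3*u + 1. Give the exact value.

Set the curves equal: u**2 + 5*u + 16 = -3*u + 1, so u**2 + 8*u + 15 = 0, which factors as (u + 3)*(u + 5) = 0. The curves meet at u = -5, -3.
On [-5, -3], y = -3*u + 1 is on top; that piece has area ∫[-5,-3] (-(u**2 + 8*u + 15)) du = 4/3.

4/3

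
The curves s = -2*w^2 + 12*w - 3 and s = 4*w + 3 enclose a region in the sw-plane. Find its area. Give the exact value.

Both boundary curves give s as a function of w, so integrate with respect to w. Setting them equal: -2*w^2 + 8*w - 6 = 0, i.e. -2*(w - 3)*(w - 1) = 0, so they meet at w = 1, 3.
For w in [1, 3], s = -2*w^2 + 12*w - 3 is on the right; area = ∫[1,3] (-2*w^2 + 8*w - 6) dw = 8/3.

8/3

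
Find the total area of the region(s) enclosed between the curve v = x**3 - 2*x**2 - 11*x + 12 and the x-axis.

937/12

The curve meets the x-axis where x**3 - 2*x**2 - 11*x + 12 = 0, i.e. (x - 4)*(x - 1)*(x + 3) = 0, at x = -3, 1, 4.
On [-3, 1] the curve lies above the axis; ∫[-3,1] (x**3 - 2*x**2 - 11*x + 12) dx = 160/3, giving area 160/3.
On [1, 4] the curve lies below the axis; ∫[1,4] (x**3 - 2*x**2 - 11*x + 12) dx = -99/4, giving area 99/4.
Total area = 160/3 + 99/4 = 937/12.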